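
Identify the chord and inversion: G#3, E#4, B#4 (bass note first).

The distinct note names are G#, E#, B#. Stacked in thirds they read E#–G#–B#, which is a minor triad on E#.
With the third (G#) in the bass, the chord is in first inversion (figured bass 6).

E# minor, first inversion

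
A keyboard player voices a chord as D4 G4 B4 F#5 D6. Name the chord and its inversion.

The pitch classes D, G, B, F# arrange in thirds as G–B–D–F#: a G major seventh chord.
The lowest note is D, the fifth of the chord, so this is second inversion (figured bass 4/3).

G major seventh, second inversion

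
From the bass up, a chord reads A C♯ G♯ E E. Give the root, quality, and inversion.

Reducing to letter names: A, C#, G#, E. These stack in thirds as A–C#–E–G# — an A major seventh chord.
A is the root of A major seventh; root in the bass means root position (figured bass 7).

A major seventh, root position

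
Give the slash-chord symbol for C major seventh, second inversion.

Second inversion of C major seventh has the fifth (G) in the bass. As a slash chord: Cmaj7/G.

Cmaj7/G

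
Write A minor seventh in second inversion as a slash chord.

Am7/E

Second inversion of A minor seventh has the fifth (E) in the bass. As a slash chord: Am7/E.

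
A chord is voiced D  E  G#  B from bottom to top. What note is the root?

E

The distinct letter names are D, E, G#, B. Arranged as a stack of thirds they read E–G#–B–D, so E is the root (an E dominant seventh chord).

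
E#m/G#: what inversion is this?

first inversion

E#m/G# means E# minor with G# in the bass. G# is the third of E# minor (E#–G#–B#), so this is first inversion.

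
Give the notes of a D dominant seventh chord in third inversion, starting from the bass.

The chord tones are D–F#–A–C. With the seventh (C) lowest for third inversion: C, D, F#, A.

C, D, F#, A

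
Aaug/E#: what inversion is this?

second inversion

Aaug/E# means A augmented with E# in the bass. E# is the fifth of A augmented (A–C#–E#), so this is second inversion.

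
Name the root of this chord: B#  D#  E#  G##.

E#

The distinct letter names are B#, D#, E#, G##. Arranged as a stack of thirds they read E#–G##–B#–D#, so E# is the root (an E# dominant seventh chord).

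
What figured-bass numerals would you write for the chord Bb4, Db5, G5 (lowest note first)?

The notes Bb, Db, G stack in thirds as G–Bb–Db — a G diminished triad. The bass Bb is the third, so this is first inversion: figured 6.

6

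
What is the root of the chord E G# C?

The distinct letter names are E, G#, C. Arranged as a stack of thirds they read C–E–G#, so C is the root (a C augmented triad).

C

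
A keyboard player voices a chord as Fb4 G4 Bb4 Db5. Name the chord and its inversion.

The distinct note names are Fb, G, Bb, Db. Stacked in thirds they read G–Bb–Db–Fb, which is a diminished seventh chord on G.
Fb is the seventh of G diminished seventh; seventh in the bass means third inversion (figured bass 4/2).

G diminished seventh, third inversion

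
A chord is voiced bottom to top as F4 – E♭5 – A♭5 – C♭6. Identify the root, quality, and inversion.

The distinct note names are F, Eb, Ab, Cb. Stacked in thirds they read F–Ab–Cb–Eb, which is a half-diminished seventh chord on F.
The lowest note is F, the root of the chord, so this is root position (figured bass 7).

F half-diminished seventh, root position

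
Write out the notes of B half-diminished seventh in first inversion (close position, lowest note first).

D, F, A, B

Spelling B half-diminished seventh: B–D–F–A. In first inversion the third is bass, giving D, F, A, B from the bottom.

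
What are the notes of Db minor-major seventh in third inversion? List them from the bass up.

C, Db, Fb, Ab

Spelling Db minor-major seventh: Db–Fb–Ab–C. In third inversion the seventh is bass, giving C, Db, Fb, Ab from the bottom.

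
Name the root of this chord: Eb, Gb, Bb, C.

Eb, Gb, Bb, C are the tones of a C half-diminished seventh chord (C–Eb–Gb–Bb), making C the root.

C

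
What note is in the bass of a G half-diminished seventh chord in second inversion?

In second inversion the fifth is lowest. For G half-diminished seventh (G–Bb–Db–F) that is Db.

Db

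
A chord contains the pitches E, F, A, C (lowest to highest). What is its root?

F

E, F, A, C are the tones of an F major seventh chord (F–A–C–E), making F the root.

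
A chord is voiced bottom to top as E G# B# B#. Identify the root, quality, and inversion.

E augmented, root position

Reducing to letter names: E, G#, B#. These stack in thirds as E–G#–B# — an E augmented triad.
E is the root of E augmented; root in the bass means root position (figured bass 5/3).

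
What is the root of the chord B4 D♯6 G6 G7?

The distinct letter names are B, D#, G. Arranged as a stack of thirds they read G–B–D#, so G is the root (a G augmented triad).

G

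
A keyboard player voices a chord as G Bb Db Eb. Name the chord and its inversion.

Reducing to letter names: G, Bb, Db, Eb. These stack in thirds as Eb–G–Bb–Db — an Eb dominant seventh chord.
The lowest note is G, the third of the chord, so this is first inversion (figured bass 6/5).

Eb dominant seventh, first inversion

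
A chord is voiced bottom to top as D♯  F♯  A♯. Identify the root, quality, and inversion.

D# minor, root position

Reducing to letter names: D#, F#, A#. These stack in thirds as D#–F#–A# — a D# minor triad.
The lowest note is D#, the root of the chord, so this is root position (figured bass 5/3).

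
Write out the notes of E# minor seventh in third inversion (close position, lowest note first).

Spelling E# minor seventh: E#–G#–B#–D#. In third inversion the seventh is bass, giving D#, E#, G#, B# from the bottom.

D#, E#, G#, B#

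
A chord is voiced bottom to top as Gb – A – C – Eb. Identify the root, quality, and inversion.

Reducing to letter names: Gb, A, C, Eb. These stack in thirds as A–C–Eb–Gb — an A diminished seventh chord.
Gb is the seventh of A diminished seventh; seventh in the bass means third inversion (figured bass 4/2).

A diminished seventh, third inversion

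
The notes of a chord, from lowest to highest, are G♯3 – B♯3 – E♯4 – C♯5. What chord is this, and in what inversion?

C# major seventh, second inversion

The pitch classes G#, B#, E#, C# arrange in thirds as C#–E#–G#–B#: a C# major seventh chord.
G# is the fifth of C# major seventh; fifth in the bass means second inversion (figured bass 4/3).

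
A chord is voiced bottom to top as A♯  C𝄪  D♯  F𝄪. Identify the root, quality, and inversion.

D# major seventh, second inversion

The pitch classes A#, C##, D#, F## arrange in thirds as D#–F##–A#–C##: a D# major seventh chord.
A# is the fifth of D# major seventh; fifth in the bass means second inversion (figured bass 4/3).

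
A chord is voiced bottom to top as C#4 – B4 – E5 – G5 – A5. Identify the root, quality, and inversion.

A dominant ninth, first inversion

Reducing to letter names: C#, B, E, G, A. These stack in thirds as A–C#–E–G–B — an A dominant ninth chord.
C# is the third of A dominant ninth; third in the bass means first inversion.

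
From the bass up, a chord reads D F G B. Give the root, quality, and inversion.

The pitch classes D, F, G, B arrange in thirds as G–B–D–F: a G dominant seventh chord.
D is the fifth of G dominant seventh; fifth in the bass means second inversion (figured bass 4/3).

G dominant seventh, second inversion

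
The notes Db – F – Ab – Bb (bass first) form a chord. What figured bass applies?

The notes Db, F, Ab, Bb stack in thirds as Bb–Db–F–Ab — a Bb minor seventh chord. The bass Db is the third, so this is first inversion: figured 6/5.

6/5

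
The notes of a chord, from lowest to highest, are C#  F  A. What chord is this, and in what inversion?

Reducing to letter names: C#, F, A. These stack in thirds as F–A–C# — an F augmented triad.
With the fifth (C#) in the bass, the chord is in second inversion (figured bass 6/4).

F augmented, second inversion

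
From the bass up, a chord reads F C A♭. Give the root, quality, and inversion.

F minor, root position

Reducing to letter names: F, C, Ab. These stack in thirds as F–Ab–C — an F minor triad.
The lowest note is F, the root of the chord, so this is root position (figured bass 5/3).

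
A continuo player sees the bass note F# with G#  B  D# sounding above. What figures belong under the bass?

4/2

The notes F#, G#, B, D# stack in thirds as G#–B–D#–F# — a G# minor seventh chord. The bass F# is the seventh, so this is third inversion: figured 4/2.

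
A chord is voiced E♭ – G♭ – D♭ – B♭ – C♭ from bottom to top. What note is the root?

The distinct letter names are Eb, Gb, Db, Bb, Cb. Arranged as a stack of thirds they read Cb–Eb–Gb–Bb–Db, so Cb is the root (a Cb major ninth chord).

Cb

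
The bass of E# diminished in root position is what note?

E#

E# diminished is E#–G#–B. Root position places the root in the bass: E#.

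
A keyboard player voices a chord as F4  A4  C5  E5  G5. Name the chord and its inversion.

The distinct note names are F, A, C, E, G. Stacked in thirds they read F–A–C–E–G, which is a major ninth chord on F.
The lowest note is F, the root of the chord, so this is root position.

F major ninth, root position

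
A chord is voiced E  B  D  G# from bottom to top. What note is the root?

E

E, B, D, G# are the tones of an E dominant seventh chord (E–G#–B–D), making E the root.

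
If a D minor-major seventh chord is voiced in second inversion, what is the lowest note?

The fifth of D minor-major seventh (D–F–A–C#) is A; that is the bass in second inversion.

A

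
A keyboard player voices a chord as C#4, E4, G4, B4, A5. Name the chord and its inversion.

The distinct note names are C#, E, G, B, A. Stacked in thirds they read A–C#–E–G–B, which is a dominant ninth chord on A.
The lowest note is C#, the third of the chord, so this is first inversion.

A dominant ninth, first inversion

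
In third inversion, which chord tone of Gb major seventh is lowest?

In third inversion the seventh is lowest. For Gb major seventh (Gb–Bb–Db–F) that is F.

F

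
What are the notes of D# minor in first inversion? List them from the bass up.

D# minor is D#–F#–A#. First inversion puts the third (F#) in the bass, with the remaining tones above: F#, A#, D#.

F#, A#, D#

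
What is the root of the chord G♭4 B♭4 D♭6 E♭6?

Eb

The distinct letter names are Gb, Bb, Db, Eb. Arranged as a stack of thirds they read Eb–Gb–Bb–Db, so Eb is the root (an Eb minor seventh chord).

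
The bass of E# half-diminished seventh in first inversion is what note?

G#

E# half-diminished seventh is E#–G#–B–D#. First inversion places the third in the bass: G#.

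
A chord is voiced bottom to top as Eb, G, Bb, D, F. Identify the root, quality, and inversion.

Eb major ninth, root position

The distinct note names are Eb, G, Bb, D, F. Stacked in thirds they read Eb–G–Bb–D–F, which is a major ninth chord on Eb.
Eb is the root of Eb major ninth; root in the bass means root position.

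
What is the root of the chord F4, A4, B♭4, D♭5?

Bb

Reordering F, A, Bb, Db into stacked thirds gives Bb–Db–F–A; the bottom of that stack, Bb, is the root.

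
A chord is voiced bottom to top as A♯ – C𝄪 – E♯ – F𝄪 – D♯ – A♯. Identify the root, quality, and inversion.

D# major ninth, second inversion

The distinct note names are A#, C##, E#, F##, D#. Stacked in thirds they read D#–F##–A#–C##–E#, which is a major ninth chord on D#.
The lowest note is A#, the fifth of the chord, so this is second inversion.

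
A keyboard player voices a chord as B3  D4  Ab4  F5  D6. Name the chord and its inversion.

The pitch classes B, D, Ab, F arrange in thirds as B–D–F–Ab: a B diminished seventh chord.
B is the root of B diminished seventh; root in the bass means root position (figured bass 7).

B diminished seventh, root position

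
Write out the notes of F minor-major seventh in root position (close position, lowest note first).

The chord tones are F–Ab–C–E. With the root (F) lowest for root position: F, Ab, C, E.

F, Ab, C, E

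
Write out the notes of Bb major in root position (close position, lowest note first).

Bb, D, F

Spelling Bb major: Bb–D–F. In root position the root is bass, giving Bb, D, F from the bottom.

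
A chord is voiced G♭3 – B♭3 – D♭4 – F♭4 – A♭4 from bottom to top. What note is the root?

Gb

The distinct letter names are Gb, Bb, Db, Fb, Ab. Arranged as a stack of thirds they read Gb–Bb–Db–Fb–Ab, so Gb is the root (a Gb dominant ninth chord).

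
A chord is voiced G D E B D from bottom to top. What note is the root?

Reordering G, D, E, B into stacked thirds gives E–G–B–D; the bottom of that stack, E, is the root.

E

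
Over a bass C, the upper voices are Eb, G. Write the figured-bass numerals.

5/3

The notes C, Eb, G stack in thirds as C–Eb–G — a C minor triad. The bass C is the root, so this is root position: figured 5/3.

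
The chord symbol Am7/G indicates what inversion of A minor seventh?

third inversion

Am7/G means A minor seventh with G in the bass. G is the seventh of A minor seventh (A–C–E–G), so this is third inversion.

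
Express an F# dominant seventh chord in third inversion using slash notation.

F#7/E

Third inversion of F# dominant seventh has the seventh (E) in the bass. As a slash chord: F#7/E.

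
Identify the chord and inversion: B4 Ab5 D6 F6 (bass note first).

B diminished seventh, root position

Reducing to letter names: B, Ab, D, F. These stack in thirds as B–D–F–Ab — a B diminished seventh chord.
The lowest note is B, the root of the chord, so this is root position (figured bass 7).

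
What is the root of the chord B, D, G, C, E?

The distinct letter names are B, D, G, C, E. Arranged as a stack of thirds they read C–E–G–B–D, so C is the root (a C major ninth chord).

C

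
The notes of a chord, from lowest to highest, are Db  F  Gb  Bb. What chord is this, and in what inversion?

Gb major seventh, second inversion

Reducing to letter names: Db, F, Gb, Bb. These stack in thirds as Gb–Bb–Db–F — a Gb major seventh chord.
The lowest note is Db, the fifth of the chord, so this is second inversion (figured bass 4/3).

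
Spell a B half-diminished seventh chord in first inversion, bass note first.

D, F, A, B

Spelling B half-diminished seventh: B–D–F–A. In first inversion the third is bass, giving D, F, A, B from the bottom.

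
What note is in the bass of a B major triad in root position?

B major is B–D#–F#. Root position places the root in the bass: B.

B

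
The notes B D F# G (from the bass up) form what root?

G

Reordering B, D, F#, G into stacked thirds gives G–B–D–F#; the bottom of that stack, G, is the root.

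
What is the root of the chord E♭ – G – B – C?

Reordering Eb, G, B, C into stacked thirds gives C–Eb–G–B; the bottom of that stack, C, is the root.

C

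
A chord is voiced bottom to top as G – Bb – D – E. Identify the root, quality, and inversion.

E half-diminished seventh, first inversion

The distinct note names are G, Bb, D, E. Stacked in thirds they read E–G–Bb–D, which is a half-diminished seventh chord on E.
With the third (G) in the bass, the chord is in first inversion (figured bass 6/5).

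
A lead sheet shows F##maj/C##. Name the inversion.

second inversion

F##maj/C## means F## major with C## in the bass. C## is the fifth of F## major (F##–A##–C##), so this is second inversion.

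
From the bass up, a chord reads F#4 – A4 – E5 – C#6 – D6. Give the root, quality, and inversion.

The distinct note names are F#, A, E, C#, D. Stacked in thirds they read D–F#–A–C#–E, which is a major ninth chord on D.
With the third (F#) in the bass, the chord is in first inversion.

D major ninth, first inversion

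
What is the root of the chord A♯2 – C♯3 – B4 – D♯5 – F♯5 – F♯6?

B

Reordering A#, C#, B, D#, F# into stacked thirds gives B–D#–F#–A#–C#; the bottom of that stack, B, is the root.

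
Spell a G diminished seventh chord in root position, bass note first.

G, Bb, Db, Fb

Spelling G diminished seventh: G–Bb–Db–Fb. In root position the root is bass, giving G, Bb, Db, Fb from the bottom.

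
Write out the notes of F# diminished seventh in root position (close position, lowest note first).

F# diminished seventh is F#–A–C–Eb. Root position puts the root (F#) in the bass, with the remaining tones above: F#, A, C, Eb.

F#, A, C, Eb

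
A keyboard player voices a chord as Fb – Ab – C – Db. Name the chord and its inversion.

The distinct note names are Fb, Ab, C, Db. Stacked in thirds they read Db–Fb–Ab–C, which is a minor-major seventh chord on Db.
With the third (Fb) in the bass, the chord is in first inversion (figured bass 6/5).

Db minor-major seventh, first inversion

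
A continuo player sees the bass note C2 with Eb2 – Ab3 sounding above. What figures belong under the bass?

The notes C, Eb, Ab stack in thirds as Ab–C–Eb — an Ab major triad. The bass C is the third, so this is first inversion: figured 6.

6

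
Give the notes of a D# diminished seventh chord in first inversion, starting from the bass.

F#, A, C, D#

D# diminished seventh is D#–F#–A–C. First inversion puts the third (F#) in the bass, with the remaining tones above: F#, A, C, D#.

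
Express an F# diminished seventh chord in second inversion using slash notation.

Second inversion of F# diminished seventh has the fifth (C) in the bass. As a slash chord: F#dim7/C.

F#dim7/C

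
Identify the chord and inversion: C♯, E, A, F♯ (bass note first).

The pitch classes C#, E, A, F# arrange in thirds as F#–A–C#–E: an F# minor seventh chord.
With the fifth (C#) in the bass, the chord is in second inversion (figured bass 4/3).

F# minor seventh, second inversion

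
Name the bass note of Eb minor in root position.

Eb

Eb minor is Eb–Gb–Bb. Root position places the root in the bass: Eb.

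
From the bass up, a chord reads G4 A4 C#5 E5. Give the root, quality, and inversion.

The distinct note names are G, A, C#, E. Stacked in thirds they read A–C#–E–G, which is a dominant seventh chord on A.
G is the seventh of A dominant seventh; seventh in the bass means third inversion (figured bass 4/2).

A dominant seventh, third inversion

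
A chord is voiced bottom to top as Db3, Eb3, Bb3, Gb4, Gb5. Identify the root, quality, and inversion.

Reducing to letter names: Db, Eb, Bb, Gb. These stack in thirds as Eb–Gb–Bb–Db — an Eb minor seventh chord.
Db is the seventh of Eb minor seventh; seventh in the bass means third inversion (figured bass 4/2).

Eb minor seventh, third inversion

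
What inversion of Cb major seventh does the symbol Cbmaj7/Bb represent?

third inversion

Cbmaj7/Bb means Cb major seventh with Bb in the bass. Bb is the seventh of Cb major seventh (Cb–Eb–Gb–Bb), so this is third inversion.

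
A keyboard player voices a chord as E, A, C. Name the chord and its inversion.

The pitch classes E, A, C arrange in thirds as A–C–E: an A minor triad.
E is the fifth of A minor; fifth in the bass means second inversion (figured bass 6/4).

A minor, second inversion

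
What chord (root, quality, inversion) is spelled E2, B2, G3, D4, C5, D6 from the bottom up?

The distinct note names are E, B, G, D, C. Stacked in thirds they read C–E–G–B–D, which is a major ninth chord on C.
With the third (E) in the bass, the chord is in first inversion.

C major ninth, first inversion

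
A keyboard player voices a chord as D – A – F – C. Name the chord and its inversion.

D minor seventh, root position

The distinct note names are D, A, F, C. Stacked in thirds they read D–F–A–C, which is a minor seventh chord on D.
With the root (D) in the bass, the chord is in root position (figured bass 7).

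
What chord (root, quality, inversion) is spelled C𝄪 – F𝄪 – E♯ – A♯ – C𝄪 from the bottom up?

Reducing to letter names: C##, F##, E#, A#. These stack in thirds as F##–A#–C##–E# — an F## minor seventh chord.
With the fifth (C##) in the bass, the chord is in second inversion (figured bass 4/3).

F## minor seventh, second inversion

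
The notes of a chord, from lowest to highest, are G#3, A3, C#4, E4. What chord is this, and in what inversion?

The pitch classes G#, A, C#, E arrange in thirds as A–C#–E–G#: an A major seventh chord.
The lowest note is G#, the seventh of the chord, so this is third inversion (figured bass 4/2).

A major seventh, third inversion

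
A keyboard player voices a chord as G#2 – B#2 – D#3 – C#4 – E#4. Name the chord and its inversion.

C# major ninth, second inversion

The pitch classes G#, B#, D#, C#, E# arrange in thirds as C#–E#–G#–B#–D#: a C# major ninth chord.
With the fifth (G#) in the bass, the chord is in second inversion.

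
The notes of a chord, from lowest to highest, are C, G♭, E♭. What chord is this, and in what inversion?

The distinct note names are C, Gb, Eb. Stacked in thirds they read C–Eb–Gb, which is a diminished triad on C.
With the root (C) in the bass, the chord is in root position (figured bass 5/3).

C diminished, root position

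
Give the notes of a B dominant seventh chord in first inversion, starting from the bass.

D#, F#, A, B

Spelling B dominant seventh: B–D#–F#–A. In first inversion the third is bass, giving D#, F#, A, B from the bottom.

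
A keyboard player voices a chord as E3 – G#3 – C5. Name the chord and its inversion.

C augmented, first inversion

Reducing to letter names: E, G#, C. These stack in thirds as C–E–G# — a C augmented triad.
With the third (E) in the bass, the chord is in first inversion (figured bass 6).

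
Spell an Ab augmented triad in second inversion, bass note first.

Ab augmented is Ab–C–E. Second inversion puts the fifth (E) in the bass, with the remaining tones above: E, Ab, C.

E, Ab, C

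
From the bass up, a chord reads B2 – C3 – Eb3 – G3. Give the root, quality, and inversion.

C minor-major seventh, third inversion

Reducing to letter names: B, C, Eb, G. These stack in thirds as C–Eb–G–B — a C minor-major seventh chord.
The lowest note is B, the seventh of the chord, so this is third inversion (figured bass 4/2).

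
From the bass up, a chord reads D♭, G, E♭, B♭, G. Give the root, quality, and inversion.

The distinct note names are Db, G, Eb, Bb. Stacked in thirds they read Eb–G–Bb–Db, which is a dominant seventh chord on Eb.
With the seventh (Db) in the bass, the chord is in third inversion (figured bass 4/2).

Eb dominant seventh, third inversion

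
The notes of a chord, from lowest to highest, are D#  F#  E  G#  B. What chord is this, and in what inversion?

Reducing to letter names: D#, F#, E, G#, B. These stack in thirds as E–G#–B–D#–F# — an E major ninth chord.
The lowest note is D#, the seventh of the chord, so this is third inversion.

E major ninth, third inversion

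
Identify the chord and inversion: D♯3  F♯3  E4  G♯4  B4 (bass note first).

E major ninth, third inversion

The pitch classes D#, F#, E, G#, B arrange in thirds as E–G#–B–D#–F#: an E major ninth chord.
With the seventh (D#) in the bass, the chord is in third inversion.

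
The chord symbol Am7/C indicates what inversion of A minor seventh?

Am7/C means A minor seventh with C in the bass. C is the third of A minor seventh (A–C–E–G), so this is first inversion.

first inversion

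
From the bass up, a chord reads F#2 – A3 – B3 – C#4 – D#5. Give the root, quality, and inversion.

B dominant ninth, second inversion

The distinct note names are F#, A, B, C#, D#. Stacked in thirds they read B–D#–F#–A–C#, which is a dominant ninth chord on B.
F# is the fifth of B dominant ninth; fifth in the bass means second inversion.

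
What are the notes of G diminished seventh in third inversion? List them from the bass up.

G diminished seventh is G–Bb–Db–Fb. Third inversion puts the seventh (Fb) in the bass, with the remaining tones above: Fb, G, Bb, Db.

Fb, G, Bb, Db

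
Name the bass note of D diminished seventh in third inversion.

Cb

D diminished seventh is D–F–Ab–Cb. Third inversion places the seventh in the bass: Cb.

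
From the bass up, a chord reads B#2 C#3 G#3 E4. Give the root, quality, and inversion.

C# minor-major seventh, third inversion

The distinct note names are B#, C#, G#, E. Stacked in thirds they read C#–E–G#–B#, which is a minor-major seventh chord on C#.
The lowest note is B#, the seventh of the chord, so this is third inversion (figured bass 4/2).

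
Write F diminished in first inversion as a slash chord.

First inversion of F diminished has the third (Ab) in the bass. As a slash chord: Fdim/Ab.

Fdim/Ab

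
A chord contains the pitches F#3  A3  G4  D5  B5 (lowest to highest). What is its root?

G

The distinct letter names are F#, A, G, D, B. Arranged as a stack of thirds they read G–B–D–F#–A, so G is the root (a G major ninth chord).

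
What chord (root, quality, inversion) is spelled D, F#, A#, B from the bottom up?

B minor-major seventh, first inversion

Reducing to letter names: D, F#, A#, B. These stack in thirds as B–D–F#–A# — a B minor-major seventh chord.
D is the third of B minor-major seventh; third in the bass means first inversion (figured bass 6/5).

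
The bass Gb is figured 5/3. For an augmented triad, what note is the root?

Gb

The figures 5/3 mean the root of the chord is in the bass. If Gb is the root of an augmented triad, the root is Gb (chord tones Gb–Bb–D).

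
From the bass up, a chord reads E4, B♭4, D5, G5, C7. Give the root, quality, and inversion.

The pitch classes E, Bb, D, G, C arrange in thirds as C–E–G–Bb–D: a C dominant ninth chord.
E is the third of C dominant ninth; third in the bass means first inversion.

C dominant ninth, first inversion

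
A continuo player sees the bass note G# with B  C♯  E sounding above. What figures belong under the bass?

4/3

The notes G#, B, C#, E stack in thirds as C#–E–G#–B — a C# minor seventh chord. The bass G# is the fifth, so this is second inversion: figured 4/3.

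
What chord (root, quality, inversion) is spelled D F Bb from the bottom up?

Bb major, first inversion

The pitch classes D, F, Bb arrange in thirds as Bb–D–F: a Bb major triad.
The lowest note is D, the third of the chord, so this is first inversion (figured bass 6).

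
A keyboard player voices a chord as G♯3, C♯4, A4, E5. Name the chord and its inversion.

A major seventh, third inversion

The pitch classes G#, C#, A, E arrange in thirds as A–C#–E–G#: an A major seventh chord.
G# is the seventh of A major seventh; seventh in the bass means third inversion (figured bass 4/2).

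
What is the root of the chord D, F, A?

D, F, A are the tones of a D minor triad (D–F–A), making D the root.

D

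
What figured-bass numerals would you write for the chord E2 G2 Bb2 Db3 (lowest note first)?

7

The notes E, G, Bb, Db stack in thirds as E–G–Bb–Db — an E diminished seventh chord. The bass E is the root, so this is root position: figured 7.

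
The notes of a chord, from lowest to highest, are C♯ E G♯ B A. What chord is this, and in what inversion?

Reducing to letter names: C#, E, G#, B, A. These stack in thirds as A–C#–E–G#–B — an A major ninth chord.
The lowest note is C#, the third of the chord, so this is first inversion.

A major ninth, first inversion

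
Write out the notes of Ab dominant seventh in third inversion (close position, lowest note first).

Gb, Ab, C, Eb

Ab dominant seventh is Ab–C–Eb–Gb. Third inversion puts the seventh (Gb) in the bass, with the remaining tones above: Gb, Ab, C, Eb.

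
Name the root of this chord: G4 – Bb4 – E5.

E

Reordering G, Bb, E into stacked thirds gives E–G–Bb; the bottom of that stack, E, is the root.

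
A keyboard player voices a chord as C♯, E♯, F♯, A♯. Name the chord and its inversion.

F# major seventh, second inversion

Reducing to letter names: C#, E#, F#, A#. These stack in thirds as F#–A#–C#–E# — an F# major seventh chord.
The lowest note is C#, the fifth of the chord, so this is second inversion (figured bass 4/3).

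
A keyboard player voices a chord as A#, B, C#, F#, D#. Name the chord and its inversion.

Reducing to letter names: A#, B, C#, F#, D#. These stack in thirds as B–D#–F#–A#–C# — a B major ninth chord.
The lowest note is A#, the seventh of the chord, so this is third inversion.

B major ninth, third inversion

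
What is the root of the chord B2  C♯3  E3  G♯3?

C#

Reordering B, C#, E, G# into stacked thirds gives C#–E–G#–B; the bottom of that stack, C#, is the root.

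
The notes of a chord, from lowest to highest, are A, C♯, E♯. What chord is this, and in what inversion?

A augmented, root position

Reducing to letter names: A, C#, E#. These stack in thirds as A–C#–E# — an A augmented triad.
With the root (A) in the bass, the chord is in root position (figured bass 5/3).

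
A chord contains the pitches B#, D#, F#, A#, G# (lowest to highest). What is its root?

The distinct letter names are B#, D#, F#, A#, G#. Arranged as a stack of thirds they read G#–B#–D#–F#–A#, so G# is the root (a G# dominant ninth chord).

G#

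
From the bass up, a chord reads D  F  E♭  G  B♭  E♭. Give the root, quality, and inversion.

Eb major ninth, third inversion

The pitch classes D, F, Eb, G, Bb arrange in thirds as Eb–G–Bb–D–F: an Eb major ninth chord.
D is the seventh of Eb major ninth; seventh in the bass means third inversion.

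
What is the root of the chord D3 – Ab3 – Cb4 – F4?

The distinct letter names are D, Ab, Cb, F. Arranged as a stack of thirds they read D–F–Ab–Cb, so D is the root (a D diminished seventh chord).

D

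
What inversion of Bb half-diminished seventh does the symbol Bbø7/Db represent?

first inversion

Bbø7/Db means Bb half-diminished seventh with Db in the bass. Db is the third of Bb half-diminished seventh (Bb–Db–Fb–Ab), so this is first inversion.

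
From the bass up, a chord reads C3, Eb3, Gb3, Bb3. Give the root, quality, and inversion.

The pitch classes C, Eb, Gb, Bb arrange in thirds as C–Eb–Gb–Bb: a C half-diminished seventh chord.
With the root (C) in the bass, the chord is in root position (figured bass 7).

C half-diminished seventh, root position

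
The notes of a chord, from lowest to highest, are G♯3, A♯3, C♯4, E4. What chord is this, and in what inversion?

Reducing to letter names: G#, A#, C#, E. These stack in thirds as A#–C#–E–G# — an A# half-diminished seventh chord.
With the seventh (G#) in the bass, the chord is in third inversion (figured bass 4/2).

A# half-diminished seventh, third inversion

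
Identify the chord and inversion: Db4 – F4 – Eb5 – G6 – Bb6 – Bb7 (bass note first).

Reducing to letter names: Db, F, Eb, G, Bb. These stack in thirds as Eb–G–Bb–Db–F — an Eb dominant ninth chord.
Db is the seventh of Eb dominant ninth; seventh in the bass means third inversion.

Eb dominant ninth, third inversion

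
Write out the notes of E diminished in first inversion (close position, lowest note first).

G, Bb, E

The chord tones are E–G–Bb. With the third (G) lowest for first inversion: G, Bb, E.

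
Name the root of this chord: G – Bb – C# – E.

C#

The distinct letter names are G, Bb, C#, E. Arranged as a stack of thirds they read C#–E–G–Bb, so C# is the root (a C# diminished seventh chord).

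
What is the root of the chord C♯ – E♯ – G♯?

Reordering C#, E#, G# into stacked thirds gives C#–E#–G#; the bottom of that stack, C#, is the root.

C#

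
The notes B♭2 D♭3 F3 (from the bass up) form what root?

Bb

The distinct letter names are Bb, Db, F. Arranged as a stack of thirds they read Bb–Db–F, so Bb is the root (a Bb minor triad).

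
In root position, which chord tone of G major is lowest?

The root of G major (G–B–D) is G; that is the bass in root position.

G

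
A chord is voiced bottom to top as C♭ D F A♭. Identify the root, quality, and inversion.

D diminished seventh, third inversion

The distinct note names are Cb, D, F, Ab. Stacked in thirds they read D–F–Ab–Cb, which is a diminished seventh chord on D.
Cb is the seventh of D diminished seventh; seventh in the bass means third inversion (figured bass 4/2).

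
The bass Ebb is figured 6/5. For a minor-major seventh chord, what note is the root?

The figures 6/5 mean the third of the chord is in the bass. If Ebb is the third of a minor-major seventh chord, the root is Cb (chord tones Cb–Ebb–Gb–Bb).

Cb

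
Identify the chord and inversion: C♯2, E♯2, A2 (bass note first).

The pitch classes C#, E#, A arrange in thirds as A–C#–E#: an A augmented triad.
The lowest note is C#, the third of the chord, so this is first inversion (figured bass 6).

A augmented, first inversion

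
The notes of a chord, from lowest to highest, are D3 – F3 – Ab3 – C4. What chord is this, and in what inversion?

D half-diminished seventh, root position

The distinct note names are D, F, Ab, C. Stacked in thirds they read D–F–Ab–C, which is a half-diminished seventh chord on D.
The lowest note is D, the root of the chord, so this is root position (figured bass 7).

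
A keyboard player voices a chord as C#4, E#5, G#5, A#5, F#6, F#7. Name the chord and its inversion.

Reducing to letter names: C#, E#, G#, A#, F#. These stack in thirds as F#–A#–C#–E#–G# — an F# major ninth chord.
With the fifth (C#) in the bass, the chord is in second inversion.

F# major ninth, second inversion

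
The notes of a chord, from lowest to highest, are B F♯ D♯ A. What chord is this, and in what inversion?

Reducing to letter names: B, F#, D#, A. These stack in thirds as B–D#–F#–A — a B dominant seventh chord.
B is the root of B dominant seventh; root in the bass means root position (figured bass 7).

B dominant seventh, root position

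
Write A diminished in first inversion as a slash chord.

Adim/C

First inversion of A diminished has the third (C) in the bass. As a slash chord: Adim/C.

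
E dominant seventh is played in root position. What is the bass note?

In root position the root is lowest. For E dominant seventh (E–G#–B–D) that is E.

E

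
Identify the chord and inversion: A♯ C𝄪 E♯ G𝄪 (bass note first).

The distinct note names are A#, C##, E#, G##. Stacked in thirds they read A#–C##–E#–G##, which is a major seventh chord on A#.
A# is the root of A# major seventh; root in the bass means root position (figured bass 7).

A# major seventh, root position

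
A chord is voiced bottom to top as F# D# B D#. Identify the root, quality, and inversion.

B major, second inversion

Reducing to letter names: F#, D#, B. These stack in thirds as B–D#–F# — a B major triad.
The lowest note is F#, the fifth of the chord, so this is second inversion (figured bass 6/4).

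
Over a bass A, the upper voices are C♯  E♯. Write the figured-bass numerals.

5/3

The notes A, C#, E# stack in thirds as A–C#–E# — an A augmented triad. The bass A is the root, so this is root position: figured 5/3.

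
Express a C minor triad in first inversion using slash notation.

Cm/Eb

First inversion of C minor has the third (Eb) in the bass. As a slash chord: Cm/Eb.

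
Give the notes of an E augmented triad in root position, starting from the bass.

E, G#, B#

E augmented is E–G#–B#. Root position puts the root (E) in the bass, with the remaining tones above: E, G#, B#.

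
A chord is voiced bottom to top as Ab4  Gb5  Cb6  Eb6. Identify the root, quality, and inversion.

Ab minor seventh, root position

The distinct note names are Ab, Gb, Cb, Eb. Stacked in thirds they read Ab–Cb–Eb–Gb, which is a minor seventh chord on Ab.
The lowest note is Ab, the root of the chord, so this is root position (figured bass 7).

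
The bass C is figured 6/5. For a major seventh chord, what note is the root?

Ab

The figures 6/5 mean the third of the chord is in the bass. If C is the third of a major seventh chord, the root is Ab (chord tones Ab–C–Eb–G).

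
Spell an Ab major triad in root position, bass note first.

The chord tones are Ab–C–Eb. With the root (Ab) lowest for root position: Ab, C, Eb.

Ab, C, Eb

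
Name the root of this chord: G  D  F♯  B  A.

G

Reordering G, D, F#, B, A into stacked thirds gives G–B–D–F#–A; the bottom of that stack, G, is the root.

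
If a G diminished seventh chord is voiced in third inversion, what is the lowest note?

The seventh of G diminished seventh (G–Bb–Db–Fb) is Fb; that is the bass in third inversion.

Fb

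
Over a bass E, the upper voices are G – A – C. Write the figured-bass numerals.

The notes E, G, A, C stack in thirds as A–C–E–G — an A minor seventh chord. The bass E is the fifth, so this is second inversion: figured 4/3.

4/3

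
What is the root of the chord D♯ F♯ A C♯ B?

B

D#, F#, A, C#, B are the tones of a B dominant ninth chord (B–D#–F#–A–C#), making B the root.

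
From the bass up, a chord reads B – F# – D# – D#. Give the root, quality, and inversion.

B major, root position

The distinct note names are B, F#, D#. Stacked in thirds they read B–D#–F#, which is a major triad on B.
The lowest note is B, the root of the chord, so this is root position (figured bass 5/3).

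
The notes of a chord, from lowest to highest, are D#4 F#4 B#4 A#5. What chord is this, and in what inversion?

B# half-diminished seventh, first inversion

Reducing to letter names: D#, F#, B#, A#. These stack in thirds as B#–D#–F#–A# — a B# half-diminished seventh chord.
With the third (D#) in the bass, the chord is in first inversion (figured bass 6/5).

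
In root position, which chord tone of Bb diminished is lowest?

Bb

The root of Bb diminished (Bb–Db–Fb) is Bb; that is the bass in root position.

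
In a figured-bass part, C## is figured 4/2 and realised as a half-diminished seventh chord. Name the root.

D##

The figures 4/2 mean the seventh of the chord is in the bass. If C## is the seventh of a half-diminished seventh chord, the root is D## (chord tones D##–F##–A#–C##).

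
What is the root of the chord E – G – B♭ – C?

C

Reordering E, G, Bb, C into stacked thirds gives C–E–G–Bb; the bottom of that stack, C, is the root.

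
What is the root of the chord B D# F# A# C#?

Reordering B, D#, F#, A#, C# into stacked thirds gives B–D#–F#–A#–C#; the bottom of that stack, B, is the root.

B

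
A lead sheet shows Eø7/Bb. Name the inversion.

Eø7/Bb means E half-diminished seventh with Bb in the bass. Bb is the fifth of E half-diminished seventh (E–G–Bb–D), so this is second inversion.

second inversion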